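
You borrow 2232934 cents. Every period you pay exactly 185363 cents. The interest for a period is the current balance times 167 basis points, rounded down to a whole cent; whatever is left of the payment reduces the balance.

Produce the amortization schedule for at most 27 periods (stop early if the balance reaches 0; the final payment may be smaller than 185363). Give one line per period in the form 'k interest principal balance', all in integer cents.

1 37289 148074 2084860
2 34817 150546 1934314
3 32303 153060 1781254
4 29746 155617 1625637
5 27148 158215 1467422
6 24505 160858 1306564
7 21819 163544 1143020
8 19088 166275 976745
9 16311 169052 807693
10 13488 171875 635818
11 10618 174745 461073
12 7699 177664 283409
13 4732 180631 102778
14 1716 102778 0

1. interest=⌊2232934·167/10000⌋=37289; principal=185363-37289=148074; balance=2232934-148074=2084860
2. interest=⌊2084860·167/10000⌋=34817; principal=185363-34817=150546; balance=2084860-150546=1934314
3. interest=⌊1934314·167/10000⌋=32303; principal=185363-32303=153060; balance=1934314-153060=1781254
4. interest=⌊1781254·167/10000⌋=29746; principal=185363-29746=155617; balance=1781254-155617=1625637
5. interest=⌊1625637·167/10000⌋=27148; principal=185363-27148=158215; balance=1625637-158215=1467422
6. interest=⌊1467422·167/10000⌋=24505; principal=185363-24505=160858; balance=1467422-160858=1306564
7. interest=⌊1306564·167/10000⌋=21819; principal=185363-21819=163544; balance=1306564-163544=1143020
8. interest=⌊1143020·167/10000⌋=19088; principal=185363-19088=166275; balance=1143020-166275=976745
9. interest=⌊976745·167/10000⌋=16311; principal=185363-16311=169052; balance=976745-169052=807693
10. interest=⌊807693·167/10000⌋=13488; principal=185363-13488=171875; balance=807693-171875=635818
11. interest=⌊635818·167/10000⌋=10618; principal=185363-10618=174745; balance=635818-174745=461073
12. interest=⌊461073·167/10000⌋=7699; principal=185363-7699=177664; balance=461073-177664=283409
13. interest=⌊283409·167/10000⌋=4732; principal=185363-4732=180631; balance=283409-180631=102778
14. interest=⌊102778·167/10000⌋=1716; principal=min(185363-1716,102778)=102778; balance=102778-102778=0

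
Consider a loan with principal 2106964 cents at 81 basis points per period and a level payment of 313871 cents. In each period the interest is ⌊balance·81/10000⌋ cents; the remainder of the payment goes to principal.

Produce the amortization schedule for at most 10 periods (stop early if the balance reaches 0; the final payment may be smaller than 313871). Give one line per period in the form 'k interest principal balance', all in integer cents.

1. interest=⌊2106964·81/10000⌋=17066; principal=313871-17066=296805; balance=2106964-296805=1810159
2. interest=⌊1810159·81/10000⌋=14662; principal=313871-14662=299209; balance=1810159-299209=1510950
3. interest=⌊1510950·81/10000⌋=12238; principal=313871-12238=301633; balance=1510950-301633=1209317
4. interest=⌊1209317·81/10000⌋=9795; principal=313871-9795=304076; balance=1209317-304076=905241
5. interest=⌊905241·81/10000⌋=7332; principal=313871-7332=306539; balance=905241-306539=598702
6. interest=⌊598702·81/10000⌋=4849; principal=313871-4849=309022; balance=598702-309022=289680
7. interest=⌊289680·81/10000⌋=2346; principal=min(313871-2346,289680)=289680; balance=289680-289680=0

1 17066 296805 1810159
2 14662 299209 1510950
3 12238 301633 1209317
4 9795 304076 905241
5 7332 306539 598702
6 4849 309022 289680
7 2346 289680 0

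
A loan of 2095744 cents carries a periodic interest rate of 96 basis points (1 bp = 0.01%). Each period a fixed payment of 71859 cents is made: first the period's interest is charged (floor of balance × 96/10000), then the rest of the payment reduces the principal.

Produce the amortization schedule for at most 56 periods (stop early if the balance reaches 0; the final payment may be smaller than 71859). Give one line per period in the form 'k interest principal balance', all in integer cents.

1. interest=⌊2095744·96/10000⌋=20119; principal=71859-20119=51740; balance=2095744-51740=2044004
2. interest=⌊2044004·96/10000⌋=19622; principal=71859-19622=52237; balance=2044004-52237=1991767
3. interest=⌊1991767·96/10000⌋=19120; principal=71859-19120=52739; balance=1991767-52739=1939028
4. interest=⌊1939028·96/10000⌋=18614; principal=71859-18614=53245; balance=1939028-53245=1885783
5. interest=⌊1885783·96/10000⌋=18103; principal=71859-18103=53756; balance=1885783-53756=1832027
6. interest=⌊1832027·96/10000⌋=17587; principal=71859-17587=54272; balance=1832027-54272=1777755
7. interest=⌊1777755·96/10000⌋=17066; principal=71859-17066=54793; balance=1777755-54793=1722962
8. interest=⌊1722962·96/10000⌋=16540; principal=71859-16540=55319; balance=1722962-55319=1667643
9. interest=⌊1667643·96/10000⌋=16009; principal=71859-16009=55850; balance=1667643-55850=1611793
10. interest=⌊1611793·96/10000⌋=15473; principal=71859-15473=56386; balance=1611793-56386=1555407
11. interest=⌊1555407·96/10000⌋=14931; principal=71859-14931=56928; balance=1555407-56928=1498479
12. interest=⌊1498479·96/10000⌋=14385; principal=71859-14385=57474; balance=1498479-57474=1441005
13. interest=⌊1441005·96/10000⌋=13833; principal=71859-13833=58026; balance=1441005-58026=1382979
14. interest=⌊1382979·96/10000⌋=13276; principal=71859-13276=58583; balance=1382979-58583=1324396
15. interest=⌊1324396·96/10000⌋=12714; principal=71859-12714=59145; balance=1324396-59145=1265251
16. interest=⌊1265251·96/10000⌋=12146; principal=71859-12146=59713; balance=1265251-59713=1205538
17. interest=⌊1205538·96/10000⌋=11573; principal=71859-11573=60286; balance=1205538-60286=1145252
18. interest=⌊1145252·96/10000⌋=10994; principal=71859-10994=60865; balance=1145252-60865=1084387
19. interest=⌊1084387·96/10000⌋=10410; principal=71859-10410=61449; balance=1084387-61449=1022938
20. interest=⌊1022938·96/10000⌋=9820; principal=71859-9820=62039; balance=1022938-62039=960899
21. interest=⌊960899·96/10000⌋=9224; principal=71859-9224=62635; balance=960899-62635=898264
22. interest=⌊898264·96/10000⌋=8623; principal=71859-8623=63236; balance=898264-63236=835028
23. interest=⌊835028·96/10000⌋=8016; principal=71859-8016=63843; balance=835028-63843=771185
24. interest=⌊771185·96/10000⌋=7403; principal=71859-7403=64456; balance=771185-64456=706729
25. interest=⌊706729·96/10000⌋=6784; principal=71859-6784=65075; balance=706729-65075=641654
26. interest=⌊641654·96/10000⌋=6159; principal=71859-6159=65700; balance=641654-65700=575954
27. interest=⌊575954·96/10000⌋=5529; principal=71859-5529=66330; balance=575954-66330=509624
28. interest=⌊509624·96/10000⌋=4892; principal=71859-4892=66967; balance=509624-66967=442657
29. interest=⌊442657·96/10000⌋=4249; principal=71859-4249=67610; balance=442657-67610=375047
30. interest=⌊375047·96/10000⌋=3600; principal=71859-3600=68259; balance=375047-68259=306788
31. interest=⌊306788·96/10000⌋=2945; principal=71859-2945=68914; balance=306788-68914=237874
32. interest=⌊237874·96/10000⌋=2283; principal=71859-2283=69576; balance=237874-69576=168298
33. interest=⌊168298·96/10000⌋=1615; principal=71859-1615=70244; balance=168298-70244=98054
34. interest=⌊98054·96/10000⌋=941; principal=71859-941=70918; balance=98054-70918=27136
35. interest=⌊27136·96/10000⌋=260; principal=min(71859-260,27136)=27136; balance=27136-27136=0

1 20119 51740 2044004
2 19622 52237 1991767
3 19120 52739 1939028
4 18614 53245 1885783
5 18103 53756 1832027
6 17587 54272 1777755
7 17066 54793 1722962
8 16540 55319 1667643
9 16009 55850 1611793
10 15473 56386 1555407
11 14931 56928 1498479
12 14385 57474 1441005
13 13833 58026 1382979
14 13276 58583 1324396
15 12714 59145 1265251
16 12146 59713 1205538
17 11573 60286 1145252
18 10994 60865 1084387
19 10410 61449 1022938
20 9820 62039 960899
21 9224 62635 898264
22 8623 63236 835028
23 8016 63843 771185
24 7403 64456 706729
25 6784 65075 641654
26 6159 65700 575954
27 5529 66330 509624
28 4892 66967 442657
29 4249 67610 375047
30 3600 68259 306788
31 2945 68914 237874
32 2283 69576 168298
33 1615 70244 98054
34 941 70918 27136
35 260 27136 0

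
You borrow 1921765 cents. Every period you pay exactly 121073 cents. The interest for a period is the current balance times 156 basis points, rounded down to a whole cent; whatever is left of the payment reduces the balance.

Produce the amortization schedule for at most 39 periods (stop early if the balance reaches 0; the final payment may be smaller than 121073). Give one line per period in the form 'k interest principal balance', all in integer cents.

1. interest=⌊1921765·156/10000⌋=29979; principal=121073-29979=91094; balance=1921765-91094=1830671
2. interest=⌊1830671·156/10000⌋=28558; principal=121073-28558=92515; balance=1830671-92515=1738156
3. interest=⌊1738156·156/10000⌋=27115; principal=121073-27115=93958; balance=1738156-93958=1644198
4. interest=⌊1644198·156/10000⌋=25649; principal=121073-25649=95424; balance=1644198-95424=1548774
5. interest=⌊1548774·156/10000⌋=24160; principal=121073-24160=96913; balance=1548774-96913=1451861
6. interest=⌊1451861·156/10000⌋=22649; principal=121073-22649=98424; balance=1451861-98424=1353437
7. interest=⌊1353437·156/10000⌋=21113; principal=121073-21113=99960; balance=1353437-99960=1253477
8. interest=⌊1253477·156/10000⌋=19554; principal=121073-19554=101519; balance=1253477-101519=1151958
9. interest=⌊1151958·156/10000⌋=17970; principal=121073-17970=103103; balance=1151958-103103=1048855
10. interest=⌊1048855·156/10000⌋=16362; principal=121073-16362=104711; balance=1048855-104711=944144
11. interest=⌊944144·156/10000⌋=14728; principal=121073-14728=106345; balance=944144-106345=837799
12. interest=⌊837799·156/10000⌋=13069; principal=121073-13069=108004; balance=837799-108004=729795
13. interest=⌊729795·156/10000⌋=11384; principal=121073-11384=109689; balance=729795-109689=620106
14. interest=⌊620106·156/10000⌋=9673; principal=121073-9673=111400; balance=620106-111400=508706
15. interest=⌊508706·156/10000⌋=7935; principal=121073-7935=113138; balance=508706-113138=395568
16. interest=⌊395568·156/10000⌋=6170; principal=121073-6170=114903; balance=395568-114903=280665
17. interest=⌊280665·156/10000⌋=4378; principal=121073-4378=116695; balance=280665-116695=163970
18. interest=⌊163970·156/10000⌋=2557; principal=121073-2557=118516; balance=163970-118516=45454
19. interest=⌊45454·156/10000⌋=709; principal=min(121073-709,45454)=45454; balance=45454-45454=0

1 29979 91094 1830671
2 28558 92515 1738156
3 27115 93958 1644198
4 25649 95424 1548774
5 24160 96913 1451861
6 22649 98424 1353437
7 21113 99960 1253477
8 19554 101519 1151958
9 17970 103103 1048855
10 16362 104711 944144
11 14728 106345 837799
12 13069 108004 729795
13 11384 109689 620106
14 9673 111400 508706
15 7935 113138 395568
16 6170 114903 280665
17 4378 116695 163970
18 2557 118516 45454
19 709 45454 0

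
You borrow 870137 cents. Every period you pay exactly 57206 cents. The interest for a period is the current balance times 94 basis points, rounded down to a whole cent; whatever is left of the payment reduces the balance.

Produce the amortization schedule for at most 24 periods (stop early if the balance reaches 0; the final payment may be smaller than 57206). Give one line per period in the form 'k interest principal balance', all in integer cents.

1. interest=⌊870137·94/10000⌋=8179; principal=57206-8179=49027; balance=870137-49027=821110
2. interest=⌊821110·94/10000⌋=7718; principal=57206-7718=49488; balance=821110-49488=771622
3. interest=⌊771622·94/10000⌋=7253; principal=57206-7253=49953; balance=771622-49953=721669
4. interest=⌊721669·94/10000⌋=6783; principal=57206-6783=50423; balance=721669-50423=671246
5. interest=⌊671246·94/10000⌋=6309; principal=57206-6309=50897; balance=671246-50897=620349
6. interest=⌊620349·94/10000⌋=5831; principal=57206-5831=51375; balance=620349-51375=568974
7. interest=⌊568974·94/10000⌋=5348; principal=57206-5348=51858; balance=568974-51858=517116
8. interest=⌊517116·94/10000⌋=4860; principal=57206-4860=52346; balance=517116-52346=464770
9. interest=⌊464770·94/10000⌋=4368; principal=57206-4368=52838; balance=464770-52838=411932
10. interest=⌊411932·94/10000⌋=3872; principal=57206-3872=53334; balance=411932-53334=358598
11. interest=⌊358598·94/10000⌋=3370; principal=57206-3370=53836; balance=358598-53836=304762
12. interest=⌊304762·94/10000⌋=2864; principal=57206-2864=54342; balance=304762-54342=250420
13. interest=⌊250420·94/10000⌋=2353; principal=57206-2353=54853; balance=250420-54853=195567
14. interest=⌊195567·94/10000⌋=1838; principal=57206-1838=55368; balance=195567-55368=140199
15. interest=⌊140199·94/10000⌋=1317; principal=57206-1317=55889; balance=140199-55889=84310
16. interest=⌊84310·94/10000⌋=792; principal=57206-792=56414; balance=84310-56414=27896
17. interest=⌊27896·94/10000⌋=262; principal=min(57206-262,27896)=27896; balance=27896-27896=0

1 8179 49027 821110
2 7718 49488 771622
3 7253 49953 721669
4 6783 50423 671246
5 6309 50897 620349
6 5831 51375 568974
7 5348 51858 517116
8 4860 52346 464770
9 4368 52838 411932
10 3872 53334 358598
11 3370 53836 304762
12 2864 54342 250420
13 2353 54853 195567
14 1838 55368 140199
15 1317 55889 84310
16 792 56414 27896
17 262 27896 0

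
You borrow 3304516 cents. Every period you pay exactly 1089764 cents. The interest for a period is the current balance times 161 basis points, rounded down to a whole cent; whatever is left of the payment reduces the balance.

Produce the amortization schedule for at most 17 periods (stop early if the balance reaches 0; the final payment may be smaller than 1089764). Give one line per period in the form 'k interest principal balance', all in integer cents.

1. interest=⌊3304516·161/10000⌋=53202; principal=1089764-53202=1036562; balance=3304516-1036562=2267954
2. interest=⌊2267954·161/10000⌋=36514; principal=1089764-36514=1053250; balance=2267954-1053250=1214704
3. interest=⌊1214704·161/10000⌋=19556; principal=1089764-19556=1070208; balance=1214704-1070208=144496
4. interest=⌊144496·161/10000⌋=2326; principal=min(1089764-2326,144496)=144496; balance=144496-144496=0

1 53202 1036562 2267954
2 36514 1053250 1214704
3 19556 1070208 144496
4 2326 144496 0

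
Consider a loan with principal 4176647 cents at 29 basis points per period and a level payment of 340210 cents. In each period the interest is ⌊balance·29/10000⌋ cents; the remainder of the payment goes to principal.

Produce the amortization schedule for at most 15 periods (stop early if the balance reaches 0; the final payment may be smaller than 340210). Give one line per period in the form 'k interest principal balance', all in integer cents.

1 12112 328098 3848549
2 11160 329050 3519499
3 10206 330004 3189495
4 9249 330961 2858534
5 8289 331921 2526613
6 7327 332883 2193730
7 6361 333849 1859881
8 5393 334817 1525064
9 4422 335788 1189276
10 3448 336762 852514
11 2472 337738 514776
12 1492 338718 176058
13 510 176058 0

1. interest=⌊4176647·29/10000⌋=12112; principal=340210-12112=328098; balance=4176647-328098=3848549
2. interest=⌊3848549·29/10000⌋=11160; principal=340210-11160=329050; balance=3848549-329050=3519499
3. interest=⌊3519499·29/10000⌋=10206; principal=340210-10206=330004; balance=3519499-330004=3189495
4. interest=⌊3189495·29/10000⌋=9249; principal=340210-9249=330961; balance=3189495-330961=2858534
5. interest=⌊2858534·29/10000⌋=8289; principal=340210-8289=331921; balance=2858534-331921=2526613
6. interest=⌊2526613·29/10000⌋=7327; principal=340210-7327=332883; balance=2526613-332883=2193730
7. interest=⌊2193730·29/10000⌋=6361; principal=340210-6361=333849; balance=2193730-333849=1859881
8. interest=⌊1859881·29/10000⌋=5393; principal=340210-5393=334817; balance=1859881-334817=1525064
9. interest=⌊1525064·29/10000⌋=4422; principal=340210-4422=335788; balance=1525064-335788=1189276
10. interest=⌊1189276·29/10000⌋=3448; principal=340210-3448=336762; balance=1189276-336762=852514
11. interest=⌊852514·29/10000⌋=2472; principal=340210-2472=337738; balance=852514-337738=514776
12. interest=⌊514776·29/10000⌋=1492; principal=340210-1492=338718; balance=514776-338718=176058
13. interest=⌊176058·29/10000⌋=510; principal=min(340210-510,176058)=176058; balance=176058-176058=0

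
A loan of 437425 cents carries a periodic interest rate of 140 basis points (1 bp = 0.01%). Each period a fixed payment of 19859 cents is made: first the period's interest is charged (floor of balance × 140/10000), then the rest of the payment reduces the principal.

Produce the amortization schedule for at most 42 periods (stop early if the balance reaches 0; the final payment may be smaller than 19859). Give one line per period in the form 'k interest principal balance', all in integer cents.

1 6123 13736 423689
2 5931 13928 409761
3 5736 14123 395638
4 5538 14321 381317
5 5338 14521 366796
6 5135 14724 352072
7 4929 14930 337142
8 4719 15140 322002
9 4508 15351 306651
10 4293 15566 291085
11 4075 15784 275301
12 3854 16005 259296
13 3630 16229 243067
14 3402 16457 226610
15 3172 16687 209923
16 2938 16921 193002
17 2702 17157 175845
18 2461 17398 158447
19 2218 17641 140806
20 1971 17888 122918
21 1720 18139 104779
22 1466 18393 86386
23 1209 18650 67736
24 948 18911 48825
25 683 19176 29649
26 415 19444 10205
27 142 10205 0

1. interest=⌊437425·140/10000⌋=6123; principal=19859-6123=13736; balance=437425-13736=423689
2. interest=⌊423689·140/10000⌋=5931; principal=19859-5931=13928; balance=423689-13928=409761
3. interest=⌊409761·140/10000⌋=5736; principal=19859-5736=14123; balance=409761-14123=395638
4. interest=⌊395638·140/10000⌋=5538; principal=19859-5538=14321; balance=395638-14321=381317
5. interest=⌊381317·140/10000⌋=5338; principal=19859-5338=14521; balance=381317-14521=366796
6. interest=⌊366796·140/10000⌋=5135; principal=19859-5135=14724; balance=366796-14724=352072
7. interest=⌊352072·140/10000⌋=4929; principal=19859-4929=14930; balance=352072-14930=337142
8. interest=⌊337142·140/10000⌋=4719; principal=19859-4719=15140; balance=337142-15140=322002
9. interest=⌊322002·140/10000⌋=4508; principal=19859-4508=15351; balance=322002-15351=306651
10. interest=⌊306651·140/10000⌋=4293; principal=19859-4293=15566; balance=306651-15566=291085
11. interest=⌊291085·140/10000⌋=4075; principal=19859-4075=15784; balance=291085-15784=275301
12. interest=⌊275301·140/10000⌋=3854; principal=19859-3854=16005; balance=275301-16005=259296
13. interest=⌊259296·140/10000⌋=3630; principal=19859-3630=16229; balance=259296-16229=243067
14. interest=⌊243067·140/10000⌋=3402; principal=19859-3402=16457; balance=243067-16457=226610
15. interest=⌊226610·140/10000⌋=3172; principal=19859-3172=16687; balance=226610-16687=209923
16. interest=⌊209923·140/10000⌋=2938; principal=19859-2938=16921; balance=209923-16921=193002
17. interest=⌊193002·140/10000⌋=2702; principal=19859-2702=17157; balance=193002-17157=175845
18. interest=⌊175845·140/10000⌋=2461; principal=19859-2461=17398; balance=175845-17398=158447
19. interest=⌊158447·140/10000⌋=2218; principal=19859-2218=17641; balance=158447-17641=140806
20. interest=⌊140806·140/10000⌋=1971; principal=19859-1971=17888; balance=140806-17888=122918
21. interest=⌊122918·140/10000⌋=1720; principal=19859-1720=18139; balance=122918-18139=104779
22. interest=⌊104779·140/10000⌋=1466; principal=19859-1466=18393; balance=104779-18393=86386
23. interest=⌊86386·140/10000⌋=1209; principal=19859-1209=18650; balance=86386-18650=67736
24. interest=⌊67736·140/10000⌋=948; principal=19859-948=18911; balance=67736-18911=48825
25. interest=⌊48825·140/10000⌋=683; principal=19859-683=19176; balance=48825-19176=29649
26. interest=⌊29649·140/10000⌋=415; principal=19859-415=19444; balance=29649-19444=10205
27. interest=⌊10205·140/10000⌋=142; principal=min(19859-142,10205)=10205; balance=10205-10205=0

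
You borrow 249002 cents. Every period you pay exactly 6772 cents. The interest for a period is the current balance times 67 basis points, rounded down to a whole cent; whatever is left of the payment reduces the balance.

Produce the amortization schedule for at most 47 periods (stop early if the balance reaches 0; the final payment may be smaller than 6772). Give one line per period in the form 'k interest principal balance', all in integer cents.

1. interest=⌊249002·67/10000⌋=1668; principal=6772-1668=5104; balance=249002-5104=243898
2. interest=⌊243898·67/10000⌋=1634; principal=6772-1634=5138; balance=243898-5138=238760
3. interest=⌊238760·67/10000⌋=1599; principal=6772-1599=5173; balance=238760-5173=233587
4. interest=⌊233587·67/10000⌋=1565; principal=6772-1565=5207; balance=233587-5207=228380
5. interest=⌊228380·67/10000⌋=1530; principal=6772-1530=5242; balance=228380-5242=223138
6. interest=⌊223138·67/10000⌋=1495; principal=6772-1495=5277; balance=223138-5277=217861
7. interest=⌊217861·67/10000⌋=1459; principal=6772-1459=5313; balance=217861-5313=212548
8. interest=⌊212548·67/10000⌋=1424; principal=6772-1424=5348; balance=212548-5348=207200
9. interest=⌊207200·67/10000⌋=1388; principal=6772-1388=5384; balance=207200-5384=201816
10. interest=⌊201816·67/10000⌋=1352; principal=6772-1352=5420; balance=201816-5420=196396
11. interest=⌊196396·67/10000⌋=1315; principal=6772-1315=5457; balance=196396-5457=190939
12. interest=⌊190939·67/10000⌋=1279; principal=6772-1279=5493; balance=190939-5493=185446
13. interest=⌊185446·67/10000⌋=1242; principal=6772-1242=5530; balance=185446-5530=179916
14. interest=⌊179916·67/10000⌋=1205; principal=6772-1205=5567; balance=179916-5567=174349
15. interest=⌊174349·67/10000⌋=1168; principal=6772-1168=5604; balance=174349-5604=168745
16. interest=⌊168745·67/10000⌋=1130; principal=6772-1130=5642; balance=168745-5642=163103
17. interest=⌊163103·67/10000⌋=1092; principal=6772-1092=5680; balance=163103-5680=157423
18. interest=⌊157423·67/10000⌋=1054; principal=6772-1054=5718; balance=157423-5718=151705
19. interest=⌊151705·67/10000⌋=1016; principal=6772-1016=5756; balance=151705-5756=145949
20. interest=⌊145949·67/10000⌋=977; principal=6772-977=5795; balance=145949-5795=140154
21. interest=⌊140154·67/10000⌋=939; principal=6772-939=5833; balance=140154-5833=134321
22. interest=⌊134321·67/10000⌋=899; principal=6772-899=5873; balance=134321-5873=128448
23. interest=⌊128448·67/10000⌋=860; principal=6772-860=5912; balance=128448-5912=122536
24. interest=⌊122536·67/10000⌋=820; principal=6772-820=5952; balance=122536-5952=116584
25. interest=⌊116584·67/10000⌋=781; principal=6772-781=5991; balance=116584-5991=110593
26. interest=⌊110593·67/10000⌋=740; principal=6772-740=6032; balance=110593-6032=104561
27. interest=⌊104561·67/10000⌋=700; principal=6772-700=6072; balance=104561-6072=98489
28. interest=⌊98489·67/10000⌋=659; principal=6772-659=6113; balance=98489-6113=92376
29. interest=⌊92376·67/10000⌋=618; principal=6772-618=6154; balance=92376-6154=86222
30. interest=⌊86222·67/10000⌋=577; principal=6772-577=6195; balance=86222-6195=80027
31. interest=⌊80027·67/10000⌋=536; principal=6772-536=6236; balance=80027-6236=73791
32. interest=⌊73791·67/10000⌋=494; principal=6772-494=6278; balance=73791-6278=67513
33. interest=⌊67513·67/10000⌋=452; principal=6772-452=6320; balance=67513-6320=61193
34. interest=⌊61193·67/10000⌋=409; principal=6772-409=6363; balance=61193-6363=54830
35. interest=⌊54830·67/10000⌋=367; principal=6772-367=6405; balance=54830-6405=48425
36. interest=⌊48425·67/10000⌋=324; principal=6772-324=6448; balance=48425-6448=41977
37. interest=⌊41977·67/10000⌋=281; principal=6772-281=6491; balance=41977-6491=35486
38. interest=⌊35486·67/10000⌋=237; principal=6772-237=6535; balance=35486-6535=28951
39. interest=⌊28951·67/10000⌋=193; principal=6772-193=6579; balance=28951-6579=22372
40. interest=⌊22372·67/10000⌋=149; principal=6772-149=6623; balance=22372-6623=15749
41. interest=⌊15749·67/10000⌋=105; principal=6772-105=6667; balance=15749-6667=9082
42. interest=⌊9082·67/10000⌋=60; principal=6772-60=6712; balance=9082-6712=2370
43. interest=⌊2370·67/10000⌋=15; principal=min(6772-15,2370)=2370; balance=2370-2370=0

1 1668 5104 243898
2 1634 5138 238760
3 1599 5173 233587
4 1565 5207 228380
5 1530 5242 223138
6 1495 5277 217861
7 1459 5313 212548
8 1424 5348 207200
9 1388 5384 201816
10 1352 5420 196396
11 1315 5457 190939
12 1279 5493 185446
13 1242 5530 179916
14 1205 5567 174349
15 1168 5604 168745
16 1130 5642 163103
17 1092 5680 157423
18 1054 5718 151705
19 1016 5756 145949
20 977 5795 140154
21 939 5833 134321
22 899 5873 128448
23 860 5912 122536
24 820 5952 116584
25 781 5991 110593
26 740 6032 104561
27 700 6072 98489
28 659 6113 92376
29 618 6154 86222
30 577 6195 80027
31 536 6236 73791
32 494 6278 67513
33 452 6320 61193
34 409 6363 54830
35 367 6405 48425
36 324 6448 41977
37 281 6491 35486
38 237 6535 28951
39 193 6579 22372
40 149 6623 15749
41 105 6667 9082
42 60 6712 2370
43 15 2370 0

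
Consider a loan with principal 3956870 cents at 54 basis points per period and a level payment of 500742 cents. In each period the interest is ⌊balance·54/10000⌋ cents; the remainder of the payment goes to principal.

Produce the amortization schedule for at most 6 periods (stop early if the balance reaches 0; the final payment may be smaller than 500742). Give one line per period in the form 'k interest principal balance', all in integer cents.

1. interest=⌊3956870·54/10000⌋=21367; principal=500742-21367=479375; balance=3956870-479375=3477495
2. interest=⌊3477495·54/10000⌋=18778; principal=500742-18778=481964; balance=3477495-481964=2995531
3. interest=⌊2995531·54/10000⌋=16175; principal=500742-16175=484567; balance=2995531-484567=2510964
4. interest=⌊2510964·54/10000⌋=13559; principal=500742-13559=487183; balance=2510964-487183=2023781
5. interest=⌊2023781·54/10000⌋=10928; principal=500742-10928=489814; balance=2023781-489814=1533967
6. interest=⌊1533967·54/10000⌋=8283; principal=500742-8283=492459; balance=1533967-492459=1041508

1 21367 479375 3477495
2 18778 481964 2995531
3 16175 484567 2510964
4 13559 487183 2023781
5 10928 489814 1533967
6 8283 492459 1041508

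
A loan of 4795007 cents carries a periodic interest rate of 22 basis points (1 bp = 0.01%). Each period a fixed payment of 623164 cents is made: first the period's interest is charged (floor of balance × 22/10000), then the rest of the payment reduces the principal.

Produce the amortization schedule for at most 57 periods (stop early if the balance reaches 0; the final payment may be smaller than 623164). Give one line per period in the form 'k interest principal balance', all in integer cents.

1 10549 612615 4182392
2 9201 613963 3568429
3 7850 615314 2953115
4 6496 616668 2336447
5 5140 618024 1718423
6 3780 619384 1099039
7 2417 620747 478292
8 1052 478292 0

1. interest=⌊4795007·22/10000⌋=10549; principal=623164-10549=612615; balance=4795007-612615=4182392
2. interest=⌊4182392·22/10000⌋=9201; principal=623164-9201=613963; balance=4182392-613963=3568429
3. interest=⌊3568429·22/10000⌋=7850; principal=623164-7850=615314; balance=3568429-615314=2953115
4. interest=⌊2953115·22/10000⌋=6496; principal=623164-6496=616668; balance=2953115-616668=2336447
5. interest=⌊2336447·22/10000⌋=5140; principal=623164-5140=618024; balance=2336447-618024=1718423
6. interest=⌊1718423·22/10000⌋=3780; principal=623164-3780=619384; balance=1718423-619384=1099039
7. interest=⌊1099039·22/10000⌋=2417; principal=623164-2417=620747; balance=1099039-620747=478292
8. interest=⌊478292·22/10000⌋=1052; principal=min(623164-1052,478292)=478292; balance=478292-478292=0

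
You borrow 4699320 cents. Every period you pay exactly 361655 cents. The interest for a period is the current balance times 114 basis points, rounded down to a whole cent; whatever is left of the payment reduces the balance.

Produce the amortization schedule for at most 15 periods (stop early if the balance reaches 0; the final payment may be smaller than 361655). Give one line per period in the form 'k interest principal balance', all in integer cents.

1. interest=⌊4699320·114/10000⌋=53572; principal=361655-53572=308083; balance=4699320-308083=4391237
2. interest=⌊4391237·114/10000⌋=50060; principal=361655-50060=311595; balance=4391237-311595=4079642
3. interest=⌊4079642·114/10000⌋=46507; principal=361655-46507=315148; balance=4079642-315148=3764494
4. interest=⌊3764494·114/10000⌋=42915; principal=361655-42915=318740; balance=3764494-318740=3445754
5. interest=⌊3445754·114/10000⌋=39281; principal=361655-39281=322374; balance=3445754-322374=3123380
6. interest=⌊3123380·114/10000⌋=35606; principal=361655-35606=326049; balance=3123380-326049=2797331
7. interest=⌊2797331·114/10000⌋=31889; principal=361655-31889=329766; balance=2797331-329766=2467565
8. interest=⌊2467565·114/10000⌋=28130; principal=361655-28130=333525; balance=2467565-333525=2134040
9. interest=⌊2134040·114/10000⌋=24328; principal=361655-24328=337327; balance=2134040-337327=1796713
10. interest=⌊1796713·114/10000⌋=20482; principal=361655-20482=341173; balance=1796713-341173=1455540
11. interest=⌊1455540·114/10000⌋=16593; principal=361655-16593=345062; balance=1455540-345062=1110478
12. interest=⌊1110478·114/10000⌋=12659; principal=361655-12659=348996; balance=1110478-348996=761482
13. interest=⌊761482·114/10000⌋=8680; principal=361655-8680=352975; balance=761482-352975=408507
14. interest=⌊408507·114/10000⌋=4656; principal=361655-4656=356999; balance=408507-356999=51508
15. interest=⌊51508·114/10000⌋=587; principal=min(361655-587,51508)=51508; balance=51508-51508=0

1 53572 308083 4391237
2 50060 311595 4079642
3 46507 315148 3764494
4 42915 318740 3445754
5 39281 322374 3123380
6 35606 326049 2797331
7 31889 329766 2467565
8 28130 333525 2134040
9 24328 337327 1796713
10 20482 341173 1455540
11 16593 345062 1110478
12 12659 348996 761482
13 8680 352975 408507
14 4656 356999 51508
15 587 51508 0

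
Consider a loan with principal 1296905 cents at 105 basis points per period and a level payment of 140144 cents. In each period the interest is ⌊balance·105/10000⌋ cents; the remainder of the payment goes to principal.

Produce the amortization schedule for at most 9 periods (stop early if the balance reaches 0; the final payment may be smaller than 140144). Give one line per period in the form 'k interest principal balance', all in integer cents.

1. interest=⌊1296905·105/10000⌋=13617; principal=140144-13617=126527; balance=1296905-126527=1170378
2. interest=⌊1170378·105/10000⌋=12288; principal=140144-12288=127856; balance=1170378-127856=1042522
3. interest=⌊1042522·105/10000⌋=10946; principal=140144-10946=129198; balance=1042522-129198=913324
4. interest=⌊913324·105/10000⌋=9589; principal=140144-9589=130555; balance=913324-130555=782769
5. interest=⌊782769·105/10000⌋=8219; principal=140144-8219=131925; balance=782769-131925=650844
6. interest=⌊650844·105/10000⌋=6833; principal=140144-6833=133311; balance=650844-133311=517533
7. interest=⌊517533·105/10000⌋=5434; principal=140144-5434=134710; balance=517533-134710=382823
8. interest=⌊382823·105/10000⌋=4019; principal=140144-4019=136125; balance=382823-136125=246698
9. interest=⌊246698·105/10000⌋=2590; principal=140144-2590=137554; balance=246698-137554=109144

1 13617 126527 1170378
2 12288 127856 1042522
3 10946 129198 913324
4 9589 130555 782769
5 8219 131925 650844
6 6833 133311 517533
7 5434 134710 382823
8 4019 136125 246698
9 2590 137554 109144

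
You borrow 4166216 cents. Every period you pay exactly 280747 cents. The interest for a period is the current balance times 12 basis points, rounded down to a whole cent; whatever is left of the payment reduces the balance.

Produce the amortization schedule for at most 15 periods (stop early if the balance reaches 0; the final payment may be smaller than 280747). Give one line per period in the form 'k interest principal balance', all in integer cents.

1. interest=⌊4166216·12/10000⌋=4999; principal=280747-4999=275748; balance=4166216-275748=3890468
2. interest=⌊3890468·12/10000⌋=4668; principal=280747-4668=276079; balance=3890468-276079=3614389
3. interest=⌊3614389·12/10000⌋=4337; principal=280747-4337=276410; balance=3614389-276410=3337979
4. interest=⌊3337979·12/10000⌋=4005; principal=280747-4005=276742; balance=3337979-276742=3061237
5. interest=⌊3061237·12/10000⌋=3673; principal=280747-3673=277074; balance=3061237-277074=2784163
6. interest=⌊2784163·12/10000⌋=3340; principal=280747-3340=277407; balance=2784163-277407=2506756
7. interest=⌊2506756·12/10000⌋=3008; principal=280747-3008=277739; balance=2506756-277739=2229017
8. interest=⌊2229017·12/10000⌋=2674; principal=280747-2674=278073; balance=2229017-278073=1950944
9. interest=⌊1950944·12/10000⌋=2341; principal=280747-2341=278406; balance=1950944-278406=1672538
10. interest=⌊1672538·12/10000⌋=2007; principal=280747-2007=278740; balance=1672538-278740=1393798
11. interest=⌊1393798·12/10000⌋=1672; principal=280747-1672=279075; balance=1393798-279075=1114723
12. interest=⌊1114723·12/10000⌋=1337; principal=280747-1337=279410; balance=1114723-279410=835313
13. interest=⌊835313·12/10000⌋=1002; principal=280747-1002=279745; balance=835313-279745=555568
14. interest=⌊555568·12/10000⌋=666; principal=280747-666=280081; balance=555568-280081=275487
15. interest=⌊275487·12/10000⌋=330; principal=min(280747-330,275487)=275487; balance=275487-275487=0

1 4999 275748 3890468
2 4668 276079 3614389
3 4337 276410 3337979
4 4005 276742 3061237
5 3673 277074 2784163
6 3340 277407 2506756
7 3008 277739 2229017
8 2674 278073 1950944
9 2341 278406 1672538
10 2007 278740 1393798
11 1672 279075 1114723
12 1337 279410 835313
13 1002 279745 555568
14 666 280081 275487
15 330 275487 0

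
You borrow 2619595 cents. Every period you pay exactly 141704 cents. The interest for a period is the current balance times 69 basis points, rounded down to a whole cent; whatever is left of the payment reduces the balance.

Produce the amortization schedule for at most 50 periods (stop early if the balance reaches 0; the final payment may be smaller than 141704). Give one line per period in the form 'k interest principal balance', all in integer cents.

1. interest=⌊2619595·69/10000⌋=18075; principal=141704-18075=123629; balance=2619595-123629=2495966
2. interest=⌊2495966·69/10000⌋=17222; principal=141704-17222=124482; balance=2495966-124482=2371484
3. interest=⌊2371484·69/10000⌋=16363; principal=141704-16363=125341; balance=2371484-125341=2246143
4. interest=⌊2246143·69/10000⌋=15498; principal=141704-15498=126206; balance=2246143-126206=2119937
5. interest=⌊2119937·69/10000⌋=14627; principal=141704-14627=127077; balance=2119937-127077=1992860
6. interest=⌊1992860·69/10000⌋=13750; principal=141704-13750=127954; balance=1992860-127954=1864906
7. interest=⌊1864906·69/10000⌋=12867; principal=141704-12867=128837; balance=1864906-128837=1736069
8. interest=⌊1736069·69/10000⌋=11978; principal=141704-11978=129726; balance=1736069-129726=1606343
9. interest=⌊1606343·69/10000⌋=11083; principal=141704-11083=130621; balance=1606343-130621=1475722
10. interest=⌊1475722·69/10000⌋=10182; principal=141704-10182=131522; balance=1475722-131522=1344200
11. interest=⌊1344200·69/10000⌋=9274; principal=141704-9274=132430; balance=1344200-132430=1211770
12. interest=⌊1211770·69/10000⌋=8361; principal=141704-8361=133343; balance=1211770-133343=1078427
13. interest=⌊1078427·69/10000⌋=7441; principal=141704-7441=134263; balance=1078427-134263=944164
14. interest=⌊944164·69/10000⌋=6514; principal=141704-6514=135190; balance=944164-135190=808974
15. interest=⌊808974·69/10000⌋=5581; principal=141704-5581=136123; balance=808974-136123=672851
16. interest=⌊672851·69/10000⌋=4642; principal=141704-4642=137062; balance=672851-137062=535789
17. interest=⌊535789·69/10000⌋=3696; principal=141704-3696=138008; balance=535789-138008=397781
18. interest=⌊397781·69/10000⌋=2744; principal=141704-2744=138960; balance=397781-138960=258821
19. interest=⌊258821·69/10000⌋=1785; principal=141704-1785=139919; balance=258821-139919=118902
20. interest=⌊118902·69/10000⌋=820; principal=min(141704-820,118902)=118902; balance=118902-118902=0

1 18075 123629 2495966
2 17222 124482 2371484
3 16363 125341 2246143
4 15498 126206 2119937
5 14627 127077 1992860
6 13750 127954 1864906
7 12867 128837 1736069
8 11978 129726 1606343
9 11083 130621 1475722
10 10182 131522 1344200
11 9274 132430 1211770
12 8361 133343 1078427
13 7441 134263 944164
14 6514 135190 808974
15 5581 136123 672851
16 4642 137062 535789
17 3696 138008 397781
18 2744 138960 258821
19 1785 139919 118902
20 820 118902 0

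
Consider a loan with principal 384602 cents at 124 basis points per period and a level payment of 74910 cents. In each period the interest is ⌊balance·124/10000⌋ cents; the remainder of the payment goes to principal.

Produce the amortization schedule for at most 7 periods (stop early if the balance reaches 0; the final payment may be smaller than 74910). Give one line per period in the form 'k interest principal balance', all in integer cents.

1 4769 70141 314461
2 3899 71011 243450
3 3018 71892 171558
4 2127 72783 98775
5 1224 73686 25089
6 311 25089 0

1. interest=⌊384602·124/10000⌋=4769; principal=74910-4769=70141; balance=384602-70141=314461
2. interest=⌊314461·124/10000⌋=3899; principal=74910-3899=71011; balance=314461-71011=243450
3. interest=⌊243450·124/10000⌋=3018; principal=74910-3018=71892; balance=243450-71892=171558
4. interest=⌊171558·124/10000⌋=2127; principal=74910-2127=72783; balance=171558-72783=98775
5. interest=⌊98775·124/10000⌋=1224; principal=74910-1224=73686; balance=98775-73686=25089
6. interest=⌊25089·124/10000⌋=311; principal=min(74910-311,25089)=25089; balance=25089-25089=0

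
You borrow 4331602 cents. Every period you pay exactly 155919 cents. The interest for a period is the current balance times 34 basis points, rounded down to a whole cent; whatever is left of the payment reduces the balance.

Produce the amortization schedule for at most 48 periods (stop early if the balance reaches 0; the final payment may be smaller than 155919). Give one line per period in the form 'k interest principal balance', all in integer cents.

1 14727 141192 4190410
2 14247 141672 4048738
3 13765 142154 3906584
4 13282 142637 3763947
5 12797 143122 3620825
6 12310 143609 3477216
7 11822 144097 3333119
8 11332 144587 3188532
9 10841 145078 3043454
10 10347 145572 2897882
11 9852 146067 2751815
12 9356 146563 2605252
13 8857 147062 2458190
14 8357 147562 2310628
15 7856 148063 2162565
16 7352 148567 2013998
17 6847 149072 1864926
18 6340 149579 1715347
19 5832 150087 1565260
20 5321 150598 1414662
21 4809 151110 1263552
22 4296 151623 1111929
23 3780 152139 959790
24 3263 152656 807134
25 2744 153175 653959
26 2223 153696 500263
27 1700 154219 346044
28 1176 154743 191301
29 650 155269 36032
30 122 36032 0

1. interest=⌊4331602·34/10000⌋=14727; principal=155919-14727=141192; balance=4331602-141192=4190410
2. interest=⌊4190410·34/10000⌋=14247; principal=155919-14247=141672; balance=4190410-141672=4048738
3. interest=⌊4048738·34/10000⌋=13765; principal=155919-13765=142154; balance=4048738-142154=3906584
4. interest=⌊3906584·34/10000⌋=13282; principal=155919-13282=142637; balance=3906584-142637=3763947
5. interest=⌊3763947·34/10000⌋=12797; principal=155919-12797=143122; balance=3763947-143122=3620825
6. interest=⌊3620825·34/10000⌋=12310; principal=155919-12310=143609; balance=3620825-143609=3477216
7. interest=⌊3477216·34/10000⌋=11822; principal=155919-11822=144097; balance=3477216-144097=3333119
8. interest=⌊3333119·34/10000⌋=11332; principal=155919-11332=144587; balance=3333119-144587=3188532
9. interest=⌊3188532·34/10000⌋=10841; principal=155919-10841=145078; balance=3188532-145078=3043454
10. interest=⌊3043454·34/10000⌋=10347; principal=155919-10347=145572; balance=3043454-145572=2897882
11. interest=⌊2897882·34/10000⌋=9852; principal=155919-9852=146067; balance=2897882-146067=2751815
12. interest=⌊2751815·34/10000⌋=9356; principal=155919-9356=146563; balance=2751815-146563=2605252
13. interest=⌊2605252·34/10000⌋=8857; principal=155919-8857=147062; balance=2605252-147062=2458190
14. interest=⌊2458190·34/10000⌋=8357; principal=155919-8357=147562; balance=2458190-147562=2310628
15. interest=⌊2310628·34/10000⌋=7856; principal=155919-7856=148063; balance=2310628-148063=2162565
16. interest=⌊2162565·34/10000⌋=7352; principal=155919-7352=148567; balance=2162565-148567=2013998
17. interest=⌊2013998·34/10000⌋=6847; principal=155919-6847=149072; balance=2013998-149072=1864926
18. interest=⌊1864926·34/10000⌋=6340; principal=155919-6340=149579; balance=1864926-149579=1715347
19. interest=⌊1715347·34/10000⌋=5832; principal=155919-5832=150087; balance=1715347-150087=1565260
20. interest=⌊1565260·34/10000⌋=5321; principal=155919-5321=150598; balance=1565260-150598=1414662
21. interest=⌊1414662·34/10000⌋=4809; principal=155919-4809=151110; balance=1414662-151110=1263552
22. interest=⌊1263552·34/10000⌋=4296; principal=155919-4296=151623; balance=1263552-151623=1111929
23. interest=⌊1111929·34/10000⌋=3780; principal=155919-3780=152139; balance=1111929-152139=959790
24. interest=⌊959790·34/10000⌋=3263; principal=155919-3263=152656; balance=959790-152656=807134
25. interest=⌊807134·34/10000⌋=2744; principal=155919-2744=153175; balance=807134-153175=653959
26. interest=⌊653959·34/10000⌋=2223; principal=155919-2223=153696; balance=653959-153696=500263
27. interest=⌊500263·34/10000⌋=1700; principal=155919-1700=154219; balance=500263-154219=346044
28. interest=⌊346044·34/10000⌋=1176; principal=155919-1176=154743; balance=346044-154743=191301
29. interest=⌊191301·34/10000⌋=650; principal=155919-650=155269; balance=191301-155269=36032
30. interest=⌊36032·34/10000⌋=122; principal=min(155919-122,36032)=36032; balance=36032-36032=0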